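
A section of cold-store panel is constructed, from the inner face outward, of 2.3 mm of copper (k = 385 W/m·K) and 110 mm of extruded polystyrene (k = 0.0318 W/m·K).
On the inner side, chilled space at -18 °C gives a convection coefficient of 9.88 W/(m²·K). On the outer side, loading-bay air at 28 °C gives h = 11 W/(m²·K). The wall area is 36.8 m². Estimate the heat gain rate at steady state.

Model the wall as resistances in series:
R_inner film = 1/(h_i·A) = 1/(9.88×36.8) = 0.00275 K/W
R_copper = L/(kA) = 0.0023/(385×36.8) = 1.623×10^-7 K/W
R_extruded polystyrene = L/(kA) = 0.11/(0.0318×36.8) = 0.094 K/W
R_outer film = 1/(h_o·A) = 1/(11×36.8) = 0.00247 K/W
R_total = 0.09922 K/W
Q = ΔT / R_total = 46 / 0.09922

Q ≈ 464 W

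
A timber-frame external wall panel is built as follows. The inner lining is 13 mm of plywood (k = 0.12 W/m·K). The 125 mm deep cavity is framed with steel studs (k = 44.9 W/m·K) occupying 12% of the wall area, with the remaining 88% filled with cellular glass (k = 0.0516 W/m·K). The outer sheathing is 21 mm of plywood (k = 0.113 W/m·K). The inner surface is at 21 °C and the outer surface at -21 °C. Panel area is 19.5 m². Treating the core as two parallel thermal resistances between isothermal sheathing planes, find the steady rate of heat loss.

Sheathing layers in series; stud and cavity paths in parallel between them.
R_inner = 0.013/(0.12×19.5) = 0.005556 K/W
R_stud  = 0.125/(44.9×0.12×19.5) = 0.00119 K/W
R_cav   = 0.125/(0.0516×0.88×19.5) = 0.1412 K/W
1/R_core = 1/R_stud + 1/R_cav → R_core = 0.00118 K/W
R_outer = 0.021/(0.113×19.5) = 0.00953 K/W
R_total = 0.01627 K/W
Q = ΔT/R_total = 42/0.01627

Q ≈ 2580 W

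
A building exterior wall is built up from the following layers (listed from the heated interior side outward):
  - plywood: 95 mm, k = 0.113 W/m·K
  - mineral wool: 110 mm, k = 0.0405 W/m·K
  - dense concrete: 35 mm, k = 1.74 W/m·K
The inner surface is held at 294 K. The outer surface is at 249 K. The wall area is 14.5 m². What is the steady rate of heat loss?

Model the wall as resistances in series:
R_plywood = L/(kA) = 0.095/(0.113×14.5) = 0.05798 K/W
R_mineral wool = L/(kA) = 0.11/(0.0405×14.5) = 0.1873 K/W
R_dense concrete = L/(kA) = 0.035/(1.74×14.5) = 0.001387 K/W
R_total = 0.2467 K/W
Q = ΔT / R_total = 45 / 0.2467

Q ≈ 182 W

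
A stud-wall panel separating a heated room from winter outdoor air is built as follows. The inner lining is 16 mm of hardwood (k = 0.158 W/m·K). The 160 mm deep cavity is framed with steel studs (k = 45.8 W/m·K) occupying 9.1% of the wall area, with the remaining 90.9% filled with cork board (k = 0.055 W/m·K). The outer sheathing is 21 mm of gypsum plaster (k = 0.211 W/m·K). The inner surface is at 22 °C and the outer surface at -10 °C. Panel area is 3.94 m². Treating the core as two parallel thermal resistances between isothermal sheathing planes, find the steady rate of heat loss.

Q ≈ 528 W

Sheathing layers in series; stud and cavity paths in parallel between them.
R_inner = 0.016/(0.158×3.94) = 0.0257 K/W
R_stud  = 0.16/(45.8×0.091×3.94) = 0.009744 K/W
R_cav   = 0.16/(0.055×0.909×3.94) = 0.8123 K/W
1/R_core = 1/R_stud + 1/R_cav → R_core = 0.009628 K/W
R_outer = 0.021/(0.211×3.94) = 0.02526 K/W
R_total = 0.06059 K/W
Q = ΔT/R_total = 32/0.06059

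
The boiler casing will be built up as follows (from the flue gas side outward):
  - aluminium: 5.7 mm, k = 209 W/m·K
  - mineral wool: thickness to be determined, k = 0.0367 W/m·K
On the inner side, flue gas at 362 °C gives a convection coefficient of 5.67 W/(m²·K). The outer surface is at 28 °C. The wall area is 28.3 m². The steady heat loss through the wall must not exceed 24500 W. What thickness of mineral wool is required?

L ≈ 7.69 mm

Treating each layer as a thermal resistance in series:
R_inner film = 1/(h_i·A) = 1/(5.67×28.3) = 0.006232 K/W
R_aluminium = L/(kA) = 0.0057/(209×28.3) = 9.637×10^-7 K/W
Sum of the known resistances R_other = 0.006233 K/W
Required total resistance R_tot = ΔT/Q_allow = 334/24500 = 0.01363 K/W
R_mineral wool = R_tot − R_other = 0.0074 K/W
L = R·k·A = 0.0074×0.0367×28.3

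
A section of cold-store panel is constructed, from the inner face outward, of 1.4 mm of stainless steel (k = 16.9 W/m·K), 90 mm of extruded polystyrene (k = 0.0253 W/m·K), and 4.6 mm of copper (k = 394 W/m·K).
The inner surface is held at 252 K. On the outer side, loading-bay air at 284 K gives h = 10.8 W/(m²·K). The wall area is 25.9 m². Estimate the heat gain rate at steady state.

Q ≈ 227 W

Thermal resistances in series:
R_stainless steel = L/(kA) = 0.0014/(16.9×25.9) = 3.198×10^-6 K/W
R_extruded polystyrene = L/(kA) = 0.09/(0.0253×25.9) = 0.1373 K/W
R_copper = L/(kA) = 0.0046/(394×25.9) = 4.508×10^-7 K/W
R_outer film = 1/(h_o·A) = 1/(10.8×25.9) = 0.003575 K/W
R_total = 0.1409 K/W
Q = ΔT / R_total = 32 / 0.1409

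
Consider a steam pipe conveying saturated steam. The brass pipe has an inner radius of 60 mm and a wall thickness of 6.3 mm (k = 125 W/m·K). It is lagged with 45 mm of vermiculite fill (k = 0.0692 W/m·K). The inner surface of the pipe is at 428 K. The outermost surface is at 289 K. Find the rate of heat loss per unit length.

Cylindrical conduction, so R = ln(r₂/r₁)/(2πkL) per layer, in series:
R_brass pipe wall = ln(66.3/60)/(2π×125×1) = 1.271×10^-4 K/W
R_vermiculite fill = ln(111.3/66.3)/(2π×0.0692×1) = 1.191 K/W
R_total = 1.192 K/W
Q = ΔT/R_total = 139/1.192

q′ ≈ 117 W/m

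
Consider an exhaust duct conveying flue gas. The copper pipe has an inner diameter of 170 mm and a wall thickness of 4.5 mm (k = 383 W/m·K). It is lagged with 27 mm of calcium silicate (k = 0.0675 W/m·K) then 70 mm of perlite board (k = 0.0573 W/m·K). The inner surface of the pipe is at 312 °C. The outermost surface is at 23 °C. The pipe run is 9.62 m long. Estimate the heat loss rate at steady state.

Per-layer cylindrical resistances, series-summed:
R_copper pipe wall = ln(89.5/85)/(2π×383×9.62) = 2.228×10^-6 K/W
R_calcium silicate = ln(116.5/89.5)/(2π×0.0675×9.62) = 0.06462 K/W
R_perlite board = ln(186.5/116.5)/(2π×0.0573×9.62) = 0.1359 K/W
R_total = 0.2005 K/W
Q = ΔT/R_total = 289/0.2005

Q ≈ 1440 W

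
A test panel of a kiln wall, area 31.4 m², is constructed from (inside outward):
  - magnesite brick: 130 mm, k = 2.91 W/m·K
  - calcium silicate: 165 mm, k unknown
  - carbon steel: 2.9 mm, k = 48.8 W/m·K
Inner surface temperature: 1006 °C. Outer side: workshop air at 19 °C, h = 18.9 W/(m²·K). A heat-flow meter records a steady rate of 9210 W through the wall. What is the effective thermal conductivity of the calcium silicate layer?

Using the resistance-network approach (series):
R_magnesite brick = L/(kA) = 0.13/(2.91×31.4) = 0.001423 K/W
R_carbon steel = L/(kA) = 0.0029/(48.8×31.4) = 1.893×10^-6 K/W
R_outer film = 1/(h_o·A) = 1/(18.9×31.4) = 0.001685 K/W
Sum of known resistances R_other = 0.00311 K/W
Total R = ΔT/Q = 987/9210 = 0.1072 K/W
R_calcium silicate = R_total − R_other = 0.1041 K/W
k = L/(R·A) = 0.165/(0.1041×31.4)

k ≈ 0.0505 W/(m·K)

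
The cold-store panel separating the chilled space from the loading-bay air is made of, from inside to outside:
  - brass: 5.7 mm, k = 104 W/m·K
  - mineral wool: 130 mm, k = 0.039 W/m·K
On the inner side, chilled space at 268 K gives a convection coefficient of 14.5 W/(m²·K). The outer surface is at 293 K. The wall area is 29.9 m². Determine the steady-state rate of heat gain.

Thermal resistances in series:
R_inner film = 1/(h_i·A) = 1/(14.5×29.9) = 0.002307 K/W
R_brass = L/(kA) = 0.0057/(104×29.9) = 1.833×10^-6 K/W
R_mineral wool = L/(kA) = 0.13/(0.039×29.9) = 0.1115 K/W
R_total = 0.1138 K/W
Q = ΔT / R_total = 25 / 0.1138

Q ≈ 220 W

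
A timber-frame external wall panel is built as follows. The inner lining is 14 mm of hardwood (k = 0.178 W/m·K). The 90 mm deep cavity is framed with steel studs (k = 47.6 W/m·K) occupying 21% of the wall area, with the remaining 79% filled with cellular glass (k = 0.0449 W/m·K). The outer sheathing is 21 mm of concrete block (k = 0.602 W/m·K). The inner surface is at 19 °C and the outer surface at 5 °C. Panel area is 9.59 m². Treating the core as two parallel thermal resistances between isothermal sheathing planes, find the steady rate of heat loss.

Sheathing layers in series; stud and cavity paths in parallel between them.
R_inner = 0.014/(0.178×9.59) = 0.008201 K/W
R_stud  = 0.09/(47.6×0.21×9.59) = 9.389×10^-4 K/W
R_cav   = 0.09/(0.0449×0.79×9.59) = 0.2646 K/W
1/R_core = 1/R_stud + 1/R_cav → R_core = 9.355×10^-4 K/W
R_outer = 0.021/(0.602×9.59) = 0.003638 K/W
R_total = 0.01277 K/W
Q = ΔT/R_total = 14/0.01277

Q ≈ 1100 W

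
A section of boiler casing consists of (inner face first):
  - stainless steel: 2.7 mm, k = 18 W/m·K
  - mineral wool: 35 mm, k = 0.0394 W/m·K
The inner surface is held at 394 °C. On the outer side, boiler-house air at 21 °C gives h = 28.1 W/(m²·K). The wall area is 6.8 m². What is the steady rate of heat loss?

Q ≈ 2740 W

Thermal resistances in series:
R_stainless steel = L/(kA) = 0.0027/(18×6.8) = 2.206×10^-5 K/W
R_mineral wool = L/(kA) = 0.035/(0.0394×6.8) = 0.1306 K/W
R_outer film = 1/(h_o·A) = 1/(28.1×6.8) = 0.005233 K/W
R_total = 0.1359 K/W
Q = ΔT / R_total = 373 / 0.1359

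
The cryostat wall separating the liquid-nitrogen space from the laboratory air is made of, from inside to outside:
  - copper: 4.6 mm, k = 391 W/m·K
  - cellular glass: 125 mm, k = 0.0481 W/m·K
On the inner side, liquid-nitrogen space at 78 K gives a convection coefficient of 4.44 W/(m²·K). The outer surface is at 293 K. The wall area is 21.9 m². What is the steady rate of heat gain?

Q ≈ 1670 W

Treating each layer as a thermal resistance in series:
R_inner film = 1/(h_i·A) = 1/(4.44×21.9) = 0.01028 K/W
R_copper = L/(kA) = 0.0046/(391×21.9) = 5.372×10^-7 K/W
R_cellular glass = L/(kA) = 0.125/(0.0481×21.9) = 0.1187 K/W
R_total = 0.1289 K/W
Q = ΔT / R_total = 215 / 0.1289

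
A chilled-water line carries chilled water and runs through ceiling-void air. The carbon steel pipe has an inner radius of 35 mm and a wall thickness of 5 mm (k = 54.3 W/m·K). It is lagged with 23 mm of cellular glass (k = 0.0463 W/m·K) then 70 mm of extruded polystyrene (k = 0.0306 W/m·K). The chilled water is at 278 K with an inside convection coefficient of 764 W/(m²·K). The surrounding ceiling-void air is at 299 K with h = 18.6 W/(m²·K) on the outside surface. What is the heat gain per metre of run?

q′ ≈ 3.81 W/m

Treating each annulus and film as a series resistance:
R_inner film = 1/(h_i·2πr₁L) = 1/(764×2π×0.035×1) = 0.005952 K/W
R_carbon steel pipe wall = ln(40/35)/(2π×54.3×1) = 3.914×10^-4 K/W
R_cellular glass = ln(63/40)/(2π×0.0463×1) = 1.561 K/W
R_extruded polystyrene = ln(133/63)/(2π×0.0306×1) = 3.886 K/W
R_outer film = 1/(h_o·2πr_oL) = 1/(18.6×2π×0.133×1) = 0.06434 K/W
R_total = 5.519 K/W
Q = ΔT/R_total = 21/5.519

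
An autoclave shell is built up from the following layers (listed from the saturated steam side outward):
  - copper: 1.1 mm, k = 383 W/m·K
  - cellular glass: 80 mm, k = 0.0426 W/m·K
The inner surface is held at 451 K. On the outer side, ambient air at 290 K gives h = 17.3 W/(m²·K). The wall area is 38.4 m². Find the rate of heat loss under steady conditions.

Series thermal resistances:
R_copper = L/(kA) = 0.0011/(383×38.4) = 7.479×10^-8 K/W
R_cellular glass = L/(kA) = 0.08/(0.0426×38.4) = 0.0489 K/W
R_outer film = 1/(h_o·A) = 1/(17.3×38.4) = 0.001505 K/W
R_total = 0.05041 K/W
Q = ΔT / R_total = 161 / 0.05041

Q ≈ 3190 W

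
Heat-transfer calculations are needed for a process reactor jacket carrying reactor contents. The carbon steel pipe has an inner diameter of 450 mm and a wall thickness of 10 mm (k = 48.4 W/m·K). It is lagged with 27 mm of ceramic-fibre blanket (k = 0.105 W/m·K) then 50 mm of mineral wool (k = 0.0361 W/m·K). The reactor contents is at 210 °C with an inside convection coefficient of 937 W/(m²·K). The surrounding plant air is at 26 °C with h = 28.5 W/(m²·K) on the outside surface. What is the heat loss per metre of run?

q′ ≈ 193 W/m

Per-layer cylindrical resistances, series-summed:
R_inner film = 1/(h_i·2πr₁L) = 1/(937×2π×0.225×1) = 7.549×10^-4 K/W
R_carbon steel pipe wall = ln(235/225)/(2π×48.4×1) = 1.43×10^-4 K/W
R_ceramic-fibre blanket = ln(262/235)/(2π×0.105×1) = 0.1649 K/W
R_mineral wool = ln(312/262)/(2π×0.0361×1) = 0.77 K/W
R_outer film = 1/(h_o·2πr_oL) = 1/(28.5×2π×0.312×1) = 0.0179 K/W
R_total = 0.9537 K/W
Q = ΔT/R_total = 184/0.9537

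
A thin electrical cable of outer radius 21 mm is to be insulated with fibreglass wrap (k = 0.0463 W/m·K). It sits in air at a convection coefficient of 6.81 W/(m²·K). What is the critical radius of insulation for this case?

r_cr ≈ 6.8 mm

For a cylinder r_cr = k/h = 0.0463/6.81
r_cr = 6.8 mm; since the bare radius (21 mm) is above r_cr, any added insulation will reduce heat loss.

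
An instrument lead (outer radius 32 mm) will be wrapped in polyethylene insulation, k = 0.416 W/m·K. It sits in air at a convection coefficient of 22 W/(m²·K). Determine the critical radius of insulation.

For a cylinder r_cr = k/h = 0.416/22
r_cr = 18.9 mm; since the bare radius (32 mm) is above r_cr, any added insulation will reduce heat loss.

r_cr ≈ 18.9 mm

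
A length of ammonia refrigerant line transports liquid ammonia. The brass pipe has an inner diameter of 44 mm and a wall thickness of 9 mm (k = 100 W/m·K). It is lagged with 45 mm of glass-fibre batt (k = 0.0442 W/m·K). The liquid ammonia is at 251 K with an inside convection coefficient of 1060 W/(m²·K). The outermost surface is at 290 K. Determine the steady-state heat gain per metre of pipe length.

q′ ≈ 12.1 W/m

Treating each annulus and film as a series resistance:
R_inner film = 1/(h_i·2πr₁L) = 1/(1060×2π×0.022×1) = 0.006825 K/W
R_brass pipe wall = ln(31/22)/(2π×100×1) = 5.458×10^-4 K/W
R_glass-fibre batt = ln(76/31)/(2π×0.0442×1) = 3.229 K/W
R_total = 3.236 K/W
Q = ΔT/R_total = 39/3.236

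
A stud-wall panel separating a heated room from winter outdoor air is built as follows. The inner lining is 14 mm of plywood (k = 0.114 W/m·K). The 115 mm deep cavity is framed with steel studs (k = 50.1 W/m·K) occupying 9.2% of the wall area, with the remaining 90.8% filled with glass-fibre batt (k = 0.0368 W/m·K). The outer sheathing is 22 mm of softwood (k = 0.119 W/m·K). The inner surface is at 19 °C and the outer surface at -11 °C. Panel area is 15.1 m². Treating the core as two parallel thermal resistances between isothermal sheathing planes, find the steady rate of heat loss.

Q ≈ 1360 W

Sheathing layers in series; stud and cavity paths in parallel between them.
R_inner = 0.014/(0.114×15.1) = 0.008133 K/W
R_stud  = 0.115/(50.1×0.092×15.1) = 0.001652 K/W
R_cav   = 0.115/(0.0368×0.908×15.1) = 0.2279 K/W
1/R_core = 1/R_stud + 1/R_cav → R_core = 0.00164 K/W
R_outer = 0.022/(0.119×15.1) = 0.01224 K/W
R_total = 0.02202 K/W
Q = ΔT/R_total = 30/0.02202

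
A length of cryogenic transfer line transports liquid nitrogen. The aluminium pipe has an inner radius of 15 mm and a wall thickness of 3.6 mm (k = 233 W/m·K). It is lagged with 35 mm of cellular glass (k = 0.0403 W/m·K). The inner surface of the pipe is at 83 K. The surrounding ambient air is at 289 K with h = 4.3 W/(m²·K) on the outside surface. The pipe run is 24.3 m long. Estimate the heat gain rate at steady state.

For a radial system each layer contributes R = ln(r_out/r_in)/(2πkL); films add R = 1/(hA).
R_aluminium pipe wall = ln(18.6/15)/(2π×233×24.3) = 6.047×10^-6 K/W
R_cellular glass = ln(53.6/18.6)/(2π×0.0403×24.3) = 0.172 K/W
R_outer film = 1/(h_o·2πr_oL) = 1/(4.3×2π×0.0536×24.3) = 0.02842 K/W
R_total = 0.2004 K/W
Q = ΔT/R_total = 206/0.2004

Q ≈ 1030 W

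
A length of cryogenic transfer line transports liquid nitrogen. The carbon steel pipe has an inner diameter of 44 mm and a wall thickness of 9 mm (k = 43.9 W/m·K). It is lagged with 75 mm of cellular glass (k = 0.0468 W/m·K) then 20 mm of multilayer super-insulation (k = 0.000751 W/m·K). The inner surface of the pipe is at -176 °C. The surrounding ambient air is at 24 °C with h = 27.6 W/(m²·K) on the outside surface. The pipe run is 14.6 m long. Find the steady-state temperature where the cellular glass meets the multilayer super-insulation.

Per-layer cylindrical resistances, series-summed:
R_carbon steel pipe wall = ln(31/22)/(2π×43.9×14.6) = 8.516×10^-5 K/W
R_cellular glass = ln(106/31)/(2π×0.0468×14.6) = 0.2864 K/W
R_multilayer super-insulation = ln(126/106)/(2π×0.000751×14.6) = 2.509 K/W
R_outer film = 1/(h_o·2πr_oL) = 1/(27.6×2π×0.126×14.6) = 0.003135 K/W
R_total = 2.798 K/W
Q = ΔT/R_total = 200/2.798
Q = 71.5 W
T_interface = T_inner + Q·ΣR(inner→interface) = -176 + 71.5×0.2865

T ≈ -156 °C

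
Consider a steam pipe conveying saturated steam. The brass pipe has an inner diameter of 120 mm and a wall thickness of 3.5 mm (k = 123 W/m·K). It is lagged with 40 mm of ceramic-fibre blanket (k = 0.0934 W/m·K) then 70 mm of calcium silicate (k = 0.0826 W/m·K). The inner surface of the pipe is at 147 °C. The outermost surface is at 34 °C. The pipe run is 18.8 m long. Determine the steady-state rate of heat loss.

Q ≈ 1160 W

For a radial system each layer contributes R = ln(r_out/r_in)/(2πkL); films add R = 1/(hA).
R_brass pipe wall = ln(63.5/60)/(2π×123×18.8) = 3.902×10^-6 K/W
R_ceramic-fibre blanket = ln(103.5/63.5)/(2π×0.0934×18.8) = 0.04428 K/W
R_calcium silicate = ln(173.5/103.5)/(2π×0.0826×18.8) = 0.05295 K/W
R_total = 0.09723 K/W
Q = ΔT/R_total = 113/0.09723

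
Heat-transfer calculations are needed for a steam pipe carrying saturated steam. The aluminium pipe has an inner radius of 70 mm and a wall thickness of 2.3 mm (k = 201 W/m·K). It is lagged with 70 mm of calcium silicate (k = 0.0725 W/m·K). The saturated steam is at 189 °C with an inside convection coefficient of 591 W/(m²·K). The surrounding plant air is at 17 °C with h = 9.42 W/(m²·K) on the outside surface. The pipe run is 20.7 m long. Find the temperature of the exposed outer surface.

Treating each annulus and film as a series resistance:
R_inner film = 1/(h_i·2πr₁L) = 1/(591×2π×0.07×20.7) = 1.859×10^-4 K/W
R_aluminium pipe wall = ln(72.3/70)/(2π×201×20.7) = 1.237×10^-6 K/W
R_calcium silicate = ln(142.3/72.3)/(2π×0.0725×20.7) = 0.07181 K/W
R_outer film = 1/(h_o·2πr_oL) = 1/(9.42×2π×0.1423×20.7) = 0.005736 K/W
R_total = 0.07773 K/W
Q = ΔT/R_total = 172/0.07773
Q = 2210 W
T_interface = T_inner − Q·ΣR(inner→interface) = 189 − 2210×0.072

T ≈ 29.7 °C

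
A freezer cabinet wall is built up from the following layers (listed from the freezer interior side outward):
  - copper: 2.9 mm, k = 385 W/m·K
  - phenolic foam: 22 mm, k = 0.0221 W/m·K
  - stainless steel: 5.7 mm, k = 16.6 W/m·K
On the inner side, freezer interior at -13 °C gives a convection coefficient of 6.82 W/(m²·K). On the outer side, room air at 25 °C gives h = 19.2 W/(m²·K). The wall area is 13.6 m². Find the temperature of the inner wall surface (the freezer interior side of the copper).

Using the resistance-network approach (series):
R_inner film = 1/(h_i·A) = 1/(6.82×13.6) = 0.01078 K/W
R_copper = L/(kA) = 0.0029/(385×13.6) = 5.539×10^-7 K/W
R_phenolic foam = L/(kA) = 0.022/(0.0221×13.6) = 0.0732 K/W
R_stainless steel = L/(kA) = 0.0057/(16.6×13.6) = 2.525×10^-5 K/W
R_outer film = 1/(h_o·A) = 1/(19.2×13.6) = 0.00383 K/W
R_total = 0.08783 K/W;  Q = ΔT/R_total = 38/0.08783 = 432.6 W
T_interface = T_inner + Q·ΣR(inner→interface) = -13 + 433×0.01078

T ≈ -8.34 °C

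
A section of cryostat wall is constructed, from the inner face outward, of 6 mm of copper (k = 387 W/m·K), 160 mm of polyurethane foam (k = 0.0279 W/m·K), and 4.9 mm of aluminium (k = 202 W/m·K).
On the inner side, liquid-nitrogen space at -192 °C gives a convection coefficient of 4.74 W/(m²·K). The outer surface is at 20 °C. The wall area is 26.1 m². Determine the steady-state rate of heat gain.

Treating each layer as a thermal resistance in series:
R_inner film = 1/(h_i·A) = 1/(4.74×26.1) = 0.008083 K/W
R_copper = L/(kA) = 0.006/(387×26.1) = 5.94×10^-7 K/W
R_polyurethane foam = L/(kA) = 0.16/(0.0279×26.1) = 0.2197 K/W
R_aluminium = L/(kA) = 0.0049/(202×26.1) = 9.294×10^-7 K/W
R_total = 0.2278 K/W
Q = ΔT / R_total = 212 / 0.2278

Q ≈ 931 W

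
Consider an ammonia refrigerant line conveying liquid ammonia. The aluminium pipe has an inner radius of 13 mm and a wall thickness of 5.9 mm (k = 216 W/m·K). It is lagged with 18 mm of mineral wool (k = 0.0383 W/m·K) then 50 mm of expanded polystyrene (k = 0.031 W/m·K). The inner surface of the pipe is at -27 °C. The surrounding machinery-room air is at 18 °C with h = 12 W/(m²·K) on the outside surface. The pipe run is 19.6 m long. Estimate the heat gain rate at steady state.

Q ≈ 120 W

Radial resistances (cylindrical: R_cond = ln(r_o/r_i)/(2πkL), R_conv = 1/(h·2πrL)):
R_aluminium pipe wall = ln(18.9/13)/(2π×216×19.6) = 1.407×10^-5 K/W
R_mineral wool = ln(36.9/18.9)/(2π×0.0383×19.6) = 0.1418 K/W
R_expanded polystyrene = ln(86.9/36.9)/(2π×0.031×19.6) = 0.2244 K/W
R_outer film = 1/(h_o·2πr_oL) = 1/(12×2π×0.0869×19.6) = 0.007787 K/W
R_total = 0.374 K/W
Q = ΔT/R_total = 45/0.374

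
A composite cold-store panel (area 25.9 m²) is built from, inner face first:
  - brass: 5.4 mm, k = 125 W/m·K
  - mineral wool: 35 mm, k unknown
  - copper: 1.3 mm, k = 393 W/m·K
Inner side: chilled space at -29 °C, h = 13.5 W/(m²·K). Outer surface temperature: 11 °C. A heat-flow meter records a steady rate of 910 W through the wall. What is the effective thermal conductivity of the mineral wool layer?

k ≈ 0.0329 W/(m·K)

Using the resistance-network approach (series):
R_inner film = 1/(h_i·A) = 1/(13.5×25.9) = 0.00286 K/W
R_brass = L/(kA) = 0.0054/(125×25.9) = 1.668×10^-6 K/W
R_copper = L/(kA) = 0.0013/(393×25.9) = 1.277×10^-7 K/W
Sum of known resistances R_other = 0.002862 K/W
Total R = ΔT/Q = 40/910 = 0.04396 K/W
R_mineral wool = R_total − R_other = 0.04109 K/W
k = L/(R·A) = 0.035/(0.04109×25.9)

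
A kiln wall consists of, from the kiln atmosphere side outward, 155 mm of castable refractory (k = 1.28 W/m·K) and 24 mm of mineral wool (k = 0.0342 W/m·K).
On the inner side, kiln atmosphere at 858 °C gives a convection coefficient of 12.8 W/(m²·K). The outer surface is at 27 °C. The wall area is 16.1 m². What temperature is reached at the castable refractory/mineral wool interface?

Using the resistance-network approach (series):
R_inner film = 1/(h_i·A) = 1/(12.8×16.1) = 0.004852 K/W
R_castable refractory = L/(kA) = 0.155/(1.28×16.1) = 0.007521 K/W
R_mineral wool = L/(kA) = 0.024/(0.0342×16.1) = 0.04359 K/W
R_total = 0.05596 K/W;  Q = ΔT/R_total = 831/0.05596 = 14850 W
T_interface = T_inner − Q·ΣR(inner→interface) = 858 − 14800×0.01237

T ≈ 674 °C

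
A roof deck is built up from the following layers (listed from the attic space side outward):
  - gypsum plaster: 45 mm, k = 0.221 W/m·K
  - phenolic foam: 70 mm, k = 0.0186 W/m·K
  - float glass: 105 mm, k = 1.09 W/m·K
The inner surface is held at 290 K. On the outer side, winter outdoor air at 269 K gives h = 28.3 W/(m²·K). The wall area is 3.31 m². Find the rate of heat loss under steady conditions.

Model the wall as resistances in series:
R_gypsum plaster = L/(kA) = 0.045/(0.221×3.31) = 0.06152 K/W
R_phenolic foam = L/(kA) = 0.07/(0.0186×3.31) = 1.137 K/W
R_float glass = L/(kA) = 0.105/(1.09×3.31) = 0.0291 K/W
R_outer film = 1/(h_o·A) = 1/(28.3×3.31) = 0.01068 K/W
R_total = 1.238 K/W
Q = ΔT / R_total = 21 / 1.238

Q ≈ 17 W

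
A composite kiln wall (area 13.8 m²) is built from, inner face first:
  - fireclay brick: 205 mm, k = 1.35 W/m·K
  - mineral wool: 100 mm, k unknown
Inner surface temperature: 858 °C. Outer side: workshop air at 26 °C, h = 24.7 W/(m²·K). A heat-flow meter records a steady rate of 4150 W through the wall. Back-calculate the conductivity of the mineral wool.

Treating each layer as a thermal resistance in series:
R_fireclay brick = L/(kA) = 0.205/(1.35×13.8) = 0.011 K/W
R_outer film = 1/(h_o·A) = 1/(24.7×13.8) = 0.002934 K/W
Sum of known resistances R_other = 0.01394 K/W
Total R = ΔT/Q = 832/4150 = 0.2005 K/W
R_mineral wool = R_total − R_other = 0.1865 K/W
k = L/(R·A) = 0.1/(0.1865×13.8)

k ≈ 0.0388 W/(m·K)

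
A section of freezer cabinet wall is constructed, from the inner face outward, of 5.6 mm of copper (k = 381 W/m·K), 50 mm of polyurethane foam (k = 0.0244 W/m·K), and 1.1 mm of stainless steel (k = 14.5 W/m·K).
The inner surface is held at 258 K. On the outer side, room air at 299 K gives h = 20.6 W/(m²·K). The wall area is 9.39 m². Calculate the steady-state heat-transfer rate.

Q ≈ 184 W

Treating each layer as a thermal resistance in series:
R_copper = L/(kA) = 0.0056/(381×9.39) = 1.565×10^-6 K/W
R_polyurethane foam = L/(kA) = 0.05/(0.0244×9.39) = 0.2182 K/W
R_stainless steel = L/(kA) = 0.0011/(14.5×9.39) = 8.079×10^-6 K/W
R_outer film = 1/(h_o·A) = 1/(20.6×9.39) = 0.00517 K/W
R_total = 0.2234 K/W
Q = ΔT / R_total = 41 / 0.2234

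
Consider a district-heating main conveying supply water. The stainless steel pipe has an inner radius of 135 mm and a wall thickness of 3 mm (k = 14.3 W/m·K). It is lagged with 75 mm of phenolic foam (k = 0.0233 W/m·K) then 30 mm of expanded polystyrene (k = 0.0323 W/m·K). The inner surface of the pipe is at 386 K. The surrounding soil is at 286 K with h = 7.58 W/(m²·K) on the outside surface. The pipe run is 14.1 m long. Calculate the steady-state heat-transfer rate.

Radial resistances (cylindrical: R_cond = ln(r_o/r_i)/(2πkL), R_conv = 1/(h·2πrL)):
R_stainless steel pipe wall = ln(138/135)/(2π×14.3×14.1) = 1.735×10^-5 K/W
R_phenolic foam = ln(213/138)/(2π×0.0233×14.1) = 0.2103 K/W
R_expanded polystyrene = ln(243/213)/(2π×0.0323×14.1) = 0.04605 K/W
R_outer film = 1/(h_o·2πr_oL) = 1/(7.58×2π×0.243×14.1) = 0.006128 K/W
R_total = 0.2625 K/W
Q = ΔT/R_total = 100/0.2625

Q ≈ 381 W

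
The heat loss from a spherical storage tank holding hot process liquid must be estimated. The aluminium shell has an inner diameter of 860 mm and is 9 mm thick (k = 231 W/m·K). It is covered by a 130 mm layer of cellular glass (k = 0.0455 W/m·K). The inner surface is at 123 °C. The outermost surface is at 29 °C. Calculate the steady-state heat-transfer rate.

Q ≈ 103 W

For a spherical shell R = (1/r₁ − 1/r₂)/(4πk); film R = 1/(h·4πr²). In series:
R_aluminium shell = (1/0.43 − 1/0.439)/(4π×231) = 1.642×10^-5 K/W
R_cellular glass = (1/0.439 − 1/0.569)/(4π×0.0455) = 0.9102 K/W
R_total = 0.9102 K/W
Q = ΔT/R_total = 94/0.9102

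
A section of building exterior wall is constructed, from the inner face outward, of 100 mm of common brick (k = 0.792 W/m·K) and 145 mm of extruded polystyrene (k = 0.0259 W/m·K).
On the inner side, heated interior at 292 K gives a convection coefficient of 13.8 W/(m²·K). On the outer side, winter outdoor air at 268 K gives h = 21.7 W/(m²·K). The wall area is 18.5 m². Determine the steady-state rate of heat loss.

Treating each layer as a thermal resistance in series:
R_inner film = 1/(h_i·A) = 1/(13.8×18.5) = 0.003917 K/W
R_common brick = L/(kA) = 0.1/(0.792×18.5) = 0.006825 K/W
R_extruded polystyrene = L/(kA) = 0.145/(0.0259×18.5) = 0.3026 K/W
R_outer film = 1/(h_o·A) = 1/(21.7×18.5) = 0.002491 K/W
R_total = 0.3159 K/W
Q = ΔT / R_total = 24 / 0.3159

Q ≈ 76 W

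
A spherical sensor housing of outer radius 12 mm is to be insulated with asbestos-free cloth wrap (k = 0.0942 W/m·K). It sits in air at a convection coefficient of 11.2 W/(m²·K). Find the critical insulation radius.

For a sphere r_cr = 2k/h = 2×0.0942/11.2
r_cr = 16.8 mm; since the bare radius (12 mm) is below r_cr, adding a thin layer of insulation will *increase* heat loss.

r_cr ≈ 16.8 mm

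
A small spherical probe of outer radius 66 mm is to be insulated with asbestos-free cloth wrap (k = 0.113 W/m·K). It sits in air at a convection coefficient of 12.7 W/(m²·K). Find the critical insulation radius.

r_cr ≈ 17.8 mm

For a sphere r_cr = 2k/h = 2×0.113/12.7
r_cr = 17.8 mm; since the bare radius (66 mm) is above r_cr, any added insulation will reduce heat loss.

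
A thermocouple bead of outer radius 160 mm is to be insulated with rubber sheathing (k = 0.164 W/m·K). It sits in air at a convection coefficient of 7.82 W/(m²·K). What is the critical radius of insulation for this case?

For a sphere r_cr = 2k/h = 2×0.164/7.82
r_cr = 41.9 mm; since the bare radius (160 mm) is above r_cr, any added insulation will reduce heat loss.

r_cr ≈ 41.9 mm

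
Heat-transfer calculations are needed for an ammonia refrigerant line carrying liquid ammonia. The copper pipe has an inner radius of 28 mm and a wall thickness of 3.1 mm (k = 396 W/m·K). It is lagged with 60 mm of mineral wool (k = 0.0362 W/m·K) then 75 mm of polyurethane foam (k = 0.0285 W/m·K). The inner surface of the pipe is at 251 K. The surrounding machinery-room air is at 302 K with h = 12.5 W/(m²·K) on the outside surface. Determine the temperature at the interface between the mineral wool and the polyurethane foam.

T ≈ 281 K

Per-layer cylindrical resistances, series-summed:
R_copper pipe wall = ln(31.1/28)/(2π×396×1) = 4.22×10^-5 K/W
R_mineral wool = ln(91.1/31.1)/(2π×0.0362×1) = 4.725 K/W
R_polyurethane foam = ln(166.1/91.1)/(2π×0.0285×1) = 3.354 K/W
R_outer film = 1/(h_o·2πr_oL) = 1/(12.5×2π×0.1661×1) = 0.07665 K/W
R_total = 8.156 K/W
Q = ΔT/R_total = 51/8.156
Q = 6.25 W/m
T_interface = T_inner + Q·ΣR(inner→interface) = 251 + 6.25×4.725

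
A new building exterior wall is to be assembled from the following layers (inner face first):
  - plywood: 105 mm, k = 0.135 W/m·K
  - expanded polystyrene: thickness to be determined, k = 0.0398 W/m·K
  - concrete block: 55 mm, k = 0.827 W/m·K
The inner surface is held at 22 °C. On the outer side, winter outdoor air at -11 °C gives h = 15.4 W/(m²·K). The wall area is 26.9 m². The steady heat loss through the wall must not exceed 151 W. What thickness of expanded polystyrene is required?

Using the resistance-network approach (series):
R_plywood = L/(kA) = 0.105/(0.135×26.9) = 0.02891 K/W
R_concrete block = L/(kA) = 0.055/(0.827×26.9) = 0.002472 K/W
R_outer film = 1/(h_o·A) = 1/(15.4×26.9) = 0.002414 K/W
Sum of the known resistances R_other = 0.0338 K/W
Required total resistance R_tot = ΔT/Q_allow = 33/151 = 0.2185 K/W
R_expanded polystyrene = R_tot − R_other = 0.1847 K/W
L = R·k·A = 0.1847×0.0398×26.9

L ≈ 198 mm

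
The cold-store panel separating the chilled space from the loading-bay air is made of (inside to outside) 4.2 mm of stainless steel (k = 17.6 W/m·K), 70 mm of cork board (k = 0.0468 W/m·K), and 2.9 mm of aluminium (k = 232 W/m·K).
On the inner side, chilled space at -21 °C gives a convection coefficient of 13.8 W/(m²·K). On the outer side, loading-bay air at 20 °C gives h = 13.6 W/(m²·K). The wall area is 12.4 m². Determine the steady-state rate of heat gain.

Q ≈ 310 W

Using the resistance-network approach (series):
R_inner film = 1/(h_i·A) = 1/(13.8×12.4) = 0.005844 K/W
R_stainless steel = L/(kA) = 0.0042/(17.6×12.4) = 1.924×10^-5 K/W
R_cork board = L/(kA) = 0.07/(0.0468×12.4) = 0.1206 K/W
R_aluminium = L/(kA) = 0.0029/(232×12.4) = 1.008×10^-6 K/W
R_outer film = 1/(h_o·A) = 1/(13.6×12.4) = 0.00593 K/W
R_total = 0.1324 K/W
Q = ΔT / R_total = 41 / 0.1324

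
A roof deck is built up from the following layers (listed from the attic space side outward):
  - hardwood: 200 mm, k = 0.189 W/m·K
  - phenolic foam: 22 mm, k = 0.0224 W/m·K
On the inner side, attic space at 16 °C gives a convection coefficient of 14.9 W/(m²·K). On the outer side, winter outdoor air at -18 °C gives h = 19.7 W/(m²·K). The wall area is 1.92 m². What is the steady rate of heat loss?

Treating each layer as a thermal resistance in series:
R_inner film = 1/(h_i·A) = 1/(14.9×1.92) = 0.03496 K/W
R_hardwood = L/(kA) = 0.2/(0.189×1.92) = 0.5511 K/W
R_phenolic foam = L/(kA) = 0.022/(0.0224×1.92) = 0.5115 K/W
R_outer film = 1/(h_o·A) = 1/(19.7×1.92) = 0.02644 K/W
R_total = 1.124 K/W
Q = ΔT / R_total = 34 / 1.124

Q ≈ 30.2 W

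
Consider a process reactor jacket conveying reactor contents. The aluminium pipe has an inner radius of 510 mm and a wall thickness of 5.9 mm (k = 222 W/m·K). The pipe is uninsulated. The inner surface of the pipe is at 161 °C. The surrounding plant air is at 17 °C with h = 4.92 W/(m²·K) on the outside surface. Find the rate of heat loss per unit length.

Cylindrical conduction, so R = ln(r₂/r₁)/(2πkL) per layer, in series:
R_aluminium pipe wall = ln(515.9/510)/(2π×222×1) = 8.246×10^-6 K/W
R_outer film = 1/(h_o·2πr_oL) = 1/(4.92×2π×0.5159×1) = 0.0627 K/W
R_total = 0.06271 K/W
Q = ΔT/R_total = 144/0.06271

q′ ≈ 2300 W/m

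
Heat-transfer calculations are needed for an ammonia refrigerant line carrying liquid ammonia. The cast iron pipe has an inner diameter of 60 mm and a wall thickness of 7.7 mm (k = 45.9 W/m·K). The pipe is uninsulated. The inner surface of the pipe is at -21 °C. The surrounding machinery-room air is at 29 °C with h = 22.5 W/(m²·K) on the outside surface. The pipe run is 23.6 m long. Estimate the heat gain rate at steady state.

Q ≈ 6260 W

Cylindrical conduction, so R = ln(r₂/r₁)/(2πkL) per layer, in series:
R_cast iron pipe wall = ln(37.7/30)/(2π×45.9×23.6) = 3.357×10^-5 K/W
R_outer film = 1/(h_o·2πr_oL) = 1/(22.5×2π×0.0377×23.6) = 0.00795 K/W
R_total = 0.007984 K/W
Q = ΔT/R_total = 50/0.007984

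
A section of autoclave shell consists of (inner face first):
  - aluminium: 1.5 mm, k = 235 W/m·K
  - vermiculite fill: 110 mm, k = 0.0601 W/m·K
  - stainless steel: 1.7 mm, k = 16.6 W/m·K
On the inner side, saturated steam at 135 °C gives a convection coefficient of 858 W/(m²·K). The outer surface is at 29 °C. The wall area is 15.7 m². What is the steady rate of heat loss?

Q ≈ 909 W

Series thermal resistances:
R_inner film = 1/(h_i·A) = 1/(858×15.7) = 7.424×10^-5 K/W
R_aluminium = L/(kA) = 0.0015/(235×15.7) = 4.066×10^-7 K/W
R_vermiculite fill = L/(kA) = 0.11/(0.0601×15.7) = 0.1166 K/W
R_stainless steel = L/(kA) = 0.0017/(16.6×15.7) = 6.523×10^-6 K/W
R_total = 0.1167 K/W
Q = ΔT / R_total = 106 / 0.1167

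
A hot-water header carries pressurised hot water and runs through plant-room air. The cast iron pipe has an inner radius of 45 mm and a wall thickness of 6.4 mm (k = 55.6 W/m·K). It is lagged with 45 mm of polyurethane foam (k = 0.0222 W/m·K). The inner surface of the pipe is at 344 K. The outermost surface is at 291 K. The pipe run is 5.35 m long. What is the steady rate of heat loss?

Treating each annulus and film as a series resistance:
R_cast iron pipe wall = ln(51.4/45)/(2π×55.6×5.35) = 7.115×10^-5 K/W
R_polyurethane foam = ln(96.4/51.4)/(2π×0.0222×5.35) = 0.8427 K/W
R_total = 0.8428 K/W
Q = ΔT/R_total = 53/0.8428

Q ≈ 62.9 W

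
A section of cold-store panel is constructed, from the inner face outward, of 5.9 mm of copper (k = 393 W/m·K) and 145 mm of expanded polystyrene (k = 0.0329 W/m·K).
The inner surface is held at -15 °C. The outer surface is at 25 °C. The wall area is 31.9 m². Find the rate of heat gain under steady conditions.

Q ≈ 290 W

Model the wall as resistances in series:
R_copper = L/(kA) = 0.0059/(393×31.9) = 4.706×10^-7 K/W
R_expanded polystyrene = L/(kA) = 0.145/(0.0329×31.9) = 0.1382 K/W
R_total = 0.1382 K/W
Q = ΔT / R_total = 40 / 0.1382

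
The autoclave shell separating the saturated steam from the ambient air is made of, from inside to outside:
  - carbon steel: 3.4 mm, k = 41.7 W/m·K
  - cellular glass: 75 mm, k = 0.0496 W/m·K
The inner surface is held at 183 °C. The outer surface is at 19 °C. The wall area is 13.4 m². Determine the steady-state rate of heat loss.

Thermal resistances in series:
R_carbon steel = L/(kA) = 0.0034/(41.7×13.4) = 6.085×10^-6 K/W
R_cellular glass = L/(kA) = 0.075/(0.0496×13.4) = 0.1128 K/W
R_total = 0.1128 K/W
Q = ΔT / R_total = 164 / 0.1128

Q ≈ 1450 W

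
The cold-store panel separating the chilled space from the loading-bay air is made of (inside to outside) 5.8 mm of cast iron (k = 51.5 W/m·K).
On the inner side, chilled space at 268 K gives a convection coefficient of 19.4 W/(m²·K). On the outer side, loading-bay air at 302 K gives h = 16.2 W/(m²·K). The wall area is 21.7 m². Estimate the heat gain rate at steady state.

Q ≈ 6510 W

Thermal resistances in series:
R_inner film = 1/(h_i·A) = 1/(19.4×21.7) = 0.002375 K/W
R_cast iron = L/(kA) = 0.0058/(51.5×21.7) = 5.19×10^-6 K/W
R_outer film = 1/(h_o·A) = 1/(16.2×21.7) = 0.002845 K/W
R_total = 0.005225 K/W
Q = ΔT / R_total = 34 / 0.005225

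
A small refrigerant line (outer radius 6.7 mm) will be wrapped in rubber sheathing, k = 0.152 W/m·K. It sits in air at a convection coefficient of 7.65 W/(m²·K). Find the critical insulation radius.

r_cr ≈ 19.9 mm

For a cylinder r_cr = k/h = 0.152/7.65
r_cr = 19.9 mm; since the bare radius (6.7 mm) is below r_cr, adding a thin layer of insulation will *increase* heat loss.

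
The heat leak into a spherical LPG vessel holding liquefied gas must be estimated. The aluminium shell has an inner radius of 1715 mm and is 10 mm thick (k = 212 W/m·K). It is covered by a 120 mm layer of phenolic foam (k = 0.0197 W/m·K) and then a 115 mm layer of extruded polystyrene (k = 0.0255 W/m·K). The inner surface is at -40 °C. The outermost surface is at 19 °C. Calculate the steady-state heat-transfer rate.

Radial (spherical) resistances in series:
R_aluminium shell = (1/1.715 − 1/1.725)/(4π×212) = 1.269×10^-6 K/W
R_phenolic foam = (1/1.725 − 1/1.845)/(4π×0.0197) = 0.1523 K/W
R_extruded polystyrene = (1/1.845 − 1/1.96)/(4π×0.0255) = 0.09924 K/W
R_total = 0.2516 K/W
Q = ΔT/R_total = 59/0.2516

Q ≈ 235 W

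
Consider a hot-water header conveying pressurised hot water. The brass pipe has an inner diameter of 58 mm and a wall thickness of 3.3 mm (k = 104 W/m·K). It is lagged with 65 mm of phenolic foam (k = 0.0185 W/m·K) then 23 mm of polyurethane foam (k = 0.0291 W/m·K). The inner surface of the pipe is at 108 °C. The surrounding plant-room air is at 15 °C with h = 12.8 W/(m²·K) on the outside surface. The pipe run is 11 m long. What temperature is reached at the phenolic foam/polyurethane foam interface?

T ≈ 25.9 °C

Per-layer cylindrical resistances, series-summed:
R_brass pipe wall = ln(32.3/29)/(2π×104×11) = 1.499×10^-5 K/W
R_phenolic foam = ln(97.3/32.3)/(2π×0.0185×11) = 0.8624 K/W
R_polyurethane foam = ln(120.3/97.3)/(2π×0.0291×11) = 0.1055 K/W
R_outer film = 1/(h_o·2πr_oL) = 1/(12.8×2π×0.1203×11) = 0.009396 K/W
R_total = 0.9773 K/W
Q = ΔT/R_total = 93/0.9773
Q = 95.2 W
T_interface = T_inner − Q·ΣR(inner→interface) = 108 − 95.2×0.8624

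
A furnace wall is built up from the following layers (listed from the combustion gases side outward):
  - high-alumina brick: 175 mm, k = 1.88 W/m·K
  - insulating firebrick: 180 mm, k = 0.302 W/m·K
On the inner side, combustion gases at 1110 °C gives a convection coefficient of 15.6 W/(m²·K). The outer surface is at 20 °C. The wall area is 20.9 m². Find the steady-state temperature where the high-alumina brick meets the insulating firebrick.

T ≈ 883 °C

Using the resistance-network approach (series):
R_inner film = 1/(h_i·A) = 1/(15.6×20.9) = 0.003067 K/W
R_high-alumina brick = L/(kA) = 0.175/(1.88×20.9) = 0.004454 K/W
R_insulating firebrick = L/(kA) = 0.18/(0.302×20.9) = 0.02852 K/W
R_total = 0.03604 K/W;  Q = ΔT/R_total = 1090/0.03604 = 30250 W
T_interface = T_inner − Q·ΣR(inner→interface) = 1110 − 30200×0.007521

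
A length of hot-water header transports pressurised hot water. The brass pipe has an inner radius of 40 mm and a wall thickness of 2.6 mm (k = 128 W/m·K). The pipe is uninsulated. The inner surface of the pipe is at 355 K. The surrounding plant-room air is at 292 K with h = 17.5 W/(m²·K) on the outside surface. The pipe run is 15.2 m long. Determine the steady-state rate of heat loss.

Treating each annulus and film as a series resistance:
R_brass pipe wall = ln(42.6/40)/(2π×128×15.2) = 5.151×10^-6 K/W
R_outer film = 1/(h_o·2πr_oL) = 1/(17.5×2π×0.0426×15.2) = 0.01405 K/W
R_total = 0.01405 K/W
Q = ΔT/R_total = 63/0.01405

Q ≈ 4480 W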